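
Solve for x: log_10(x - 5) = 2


Convert to exponential form: x - 5 = 10^2 = 100
x = 100 + 5 = 105
Check: log_10(105 - 5) = log_10(100) = log_10(100) = 2 ✓

x = 105


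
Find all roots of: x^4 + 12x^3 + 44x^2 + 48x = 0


The constant term is 0, so x = 0 is a root. Factor out x:
  x^3 + 12x^2 + 44x + 48 = 0
Let p(x) = x^3 + 12x^2 + 44x + 48. By the rational root theorem (leading coefficient 1), any rational root is an integer divisor of 48: try ±1, ±2, ... in turn.
Test x = 1: value = 105 ≠ 0.
Test x = -1: value = 15 ≠ 0.
Test x = 2: value = 192 ≠ 0.
Test x = -2: value = 0 ✓, so (x + 2) is a factor.
Synthetic division by (x + 2): bring down 1; 1(-2) + 12 = 10; 10(-2) + 44 = 24; 24(-2) + 48 = 0 → quotient x^2 + 10x + 24, remainder 0.
Solve the quadratic x^2 + 10x + 24 = 0: discriminant = 10^2 - 4(1)(24) = 100 - 96 = 4.
sqrt(4) = 2, so x = (-10 ± 2)/2: x = -4 or x = -6.
Collecting all roots found:

x = -6, x = -4, x = -2, x = 0


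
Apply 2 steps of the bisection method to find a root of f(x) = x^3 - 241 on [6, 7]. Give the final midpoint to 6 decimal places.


f(x) = x^3 - 241
f(6) = -25 < 0
f(7) = 102 > 0

Step 1: midpoint = (6.000000 + 7.000000)/2 = 6.500000
  f(6.500000) = 33.625000
  f(mid) > 0, so root is in [6.000000, 6.500000]

Step 2: midpoint = (6.000000 + 6.500000)/2 = 6.250000
  f(6.250000) = 3.140625
  f(mid) > 0, so root is in [6.000000, 6.250000]

midpoint = 6.250000


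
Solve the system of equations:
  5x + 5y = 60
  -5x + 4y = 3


Using Cramer's rule:
Determinant D = (5)(4) - (-5)(5) = 20 + 25 = 45
Dx = (60)(4) - (3)(5) = 240 - 15 = 225
Dy = (5)(3) - (-5)(60) = 15 + 300 = 315
x = Dx/D = 225/45 = 5
y = Dy/D = 315/45 = 7

x = 5, y = 7


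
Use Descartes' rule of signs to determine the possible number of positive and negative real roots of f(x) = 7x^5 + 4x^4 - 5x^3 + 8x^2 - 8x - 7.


Descartes' rule of signs:

For positive roots, count sign changes in f(x) = 7x^5 + 4x^4 - 5x^3 + 8x^2 - 8x - 7:
Signs of coefficients: +, +, -, +, -, -
Number of sign changes: 3
Possible positive real roots: 3, 1

For negative roots, examine f(-x) = -7x^5 + 4x^4 + 5x^3 + 8x^2 + 8x - 7:
Signs of coefficients: -, +, +, +, +, -
Number of sign changes: 2
Possible negative real roots: 2, 0

Positive roots: 3 or 1; Negative roots: 2 or 0


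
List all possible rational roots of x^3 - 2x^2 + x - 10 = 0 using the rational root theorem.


Rational root theorem: possible roots are ±p/q where:
  p divides the constant term (-10): p ∈ {1, 2, 5, 10}
  q divides the leading coefficient (1): q ∈ {1}

All possible rational roots: -10, -5, -2, -1, 1, 2, 5, 10

-10, -5, -2, -1, 1, 2, 5, 10


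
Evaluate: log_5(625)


We need the exponent such that 5^? = 625
5^4 = 625
Therefore log_5(625) = 4

4


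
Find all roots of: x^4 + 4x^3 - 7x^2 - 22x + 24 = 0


Let p(x) = x^4 + 4x^3 - 7x^2 - 22x + 24. By the rational root theorem (leading coefficient 1), any rational root is an integer divisor of 24: try ±1, ±2, ... in turn.
Test x = 1: value = 0 ✓, so (x - 1) is a factor.
Synthetic division by (x - 1): bring down 1; 1(1) + 4 = 5; 5(1) - 7 = -2; (-2)(1) - 22 = -24; (-24)(1) + 24 = 0 → quotient x^3 + 5x^2 - 2x - 24, remainder 0.
Continue with the quotient x^3 + 5x^2 - 2x - 24 (candidates must divide 24; re-test x = 1 first in case it repeats).
Test x = 1: value = -20 ≠ 0.
Test x = -1: value = -18 ≠ 0.
Test x = 2: value = 0 ✓, so (x - 2) is a factor.
Synthetic division by (x - 2): bring down 1; 1(2) + 5 = 7; 7(2) - 2 = 12; 12(2) - 24 = 0 → quotient x^2 + 7x + 12, remainder 0.
Solve the quadratic x^2 + 7x + 12 = 0: discriminant = 7^2 - 4(1)(12) = 49 - 48 = 1.
sqrt(1) = 1, so x = (-7 ± 1)/2: x = -3 or x = -4.
Collecting all roots found:

x = -4, x = -3, x = 1, x = 2


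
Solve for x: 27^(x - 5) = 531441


Express both sides with the same base.
531441 = 27^4
Since the bases match, equate exponents: x - 5 = 4
So x = 4 - (-5) = 9

x = 9


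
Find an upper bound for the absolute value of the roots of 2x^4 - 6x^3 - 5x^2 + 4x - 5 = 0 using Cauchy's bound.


Cauchy's bound: all roots r satisfy |r| <= 1 + max(|a_i/a_n|) for i = 0,...,n-1
where a_n is the leading coefficient.

Coefficients: [2, -6, -5, 4, -5]
Leading coefficient a_n = 2
Ratios |a_i/a_n|: 3, 5/2, 2, 5/2
Maximum ratio: 3
Cauchy's bound: |r| <= 1 + 3 = 4

Upper bound = 4


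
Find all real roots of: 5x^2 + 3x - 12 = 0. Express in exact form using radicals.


Using the quadratic formula: x = (-b ± sqrt(b^2 - 4ac)) / (2a)
Here a = 5, b = 3, c = -12
Discriminant = b^2 - 4ac = 3^2 - 4(5)(-12) = 9 + 240 = 249
Since discriminant = 249 > 0, there are two real roots.
x = (-3 ± sqrt(249)) / 10
Numerically: x ≈ 1.2780 or x ≈ -1.8780

x = (-3 + sqrt(249)) / 10 or x = (-3 - sqrt(249)) / 10


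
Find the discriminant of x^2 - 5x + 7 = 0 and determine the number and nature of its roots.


For ax^2 + bx + c = 0, discriminant D = b^2 - 4ac
Here a = 1, b = -5, c = 7
D = (-5)^2 - 4(1)(7) = 25 - 28 = -3

D = -3 < 0
The equation has no real roots (2 complex conjugate roots).

Discriminant = -3, no real roots (2 complex conjugate roots)


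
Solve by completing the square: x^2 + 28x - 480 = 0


Start: x^2 + 28x - 480 = 0
Move constant: x^2 + 28x = 480
Half of 28 is 14, squared is 196
Add 196 to both sides: x^2 + 28x + 196 = 676
(x + 14)^2 = 676
x + 14 = ±26
x = -14 + 26 = 12 or x = -14 - 26 = -40

x = -40, x = 12


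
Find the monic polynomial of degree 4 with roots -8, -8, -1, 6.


A monic polynomial with roots -8, -8, -1, 6 is:
p(x) = (x + 8)(x + 8)(x + 1)(x - 6)
After multiplying by (x + 8): x + 8
After multiplying by (x + 8): x^2 + 16x + 64
After multiplying by (x + 1): x^3 + 17x^2 + 80x + 64
After multiplying by (x - 6): x^4 + 11x^3 - 22x^2 - 416x - 384

x^4 + 11x^3 - 22x^2 - 416x - 384


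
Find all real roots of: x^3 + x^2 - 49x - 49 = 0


Let p(x) = x^3 + x^2 - 49x - 49. By the rational root theorem (leading coefficient 1), any rational root is an integer divisor of 49: try ±1, ±2, ... in turn.
Test x = 1: value = -96 ≠ 0.
Test x = -1: value = 0 ✓, so (x + 1) is a factor.
Synthetic division by (x + 1): bring down 1; 1(-1) + 1 = 0; 0(-1) - 49 = -49; (-49)(-1) - 49 = 0 → quotient x^2 - 49, remainder 0.
Solve the quadratic x^2 - 49 = 0: discriminant = 0^2 - 4(1)(-49) = 0 + 196 = 196.
sqrt(196) = 14, so x = (0 ± 14)/2: x = 7 or x = -7.

x = -7, x = -1, x = 7


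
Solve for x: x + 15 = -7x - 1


Starting with: x + 15 = -7x - 1
Move all x terms to left: (1 + 7)x = -1 - 15
Simplify: 8x = -16
Divide both sides by 8: x = -2

x = -2


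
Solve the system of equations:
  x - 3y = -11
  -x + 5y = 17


Using Cramer's rule:
Determinant D = (1)(5) - (-1)(-3) = 5 - 3 = 2
Dx = (-11)(5) - (17)(-3) = -55 + 51 = -4
Dy = (1)(17) - (-1)(-11) = 17 - 11 = 6
x = Dx/D = -4/2 = -2
y = Dy/D = 6/2 = 3

x = -2, y = 3


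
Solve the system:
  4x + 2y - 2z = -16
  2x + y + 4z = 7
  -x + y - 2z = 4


Using Cramer's rule. Expand each determinant along the first row.
D  = 4*[1*(-2) - 4*1] - 2*[2*(-2) - 4*(-1)] + (-2)*[2*1 - 1*(-1)]
  = 4*(-6) - 2*(0) + (-2)*(3) = -30
Dx = (-16)*[1*(-2) - 4*1] - 2*[7*(-2) - 4*4] + (-2)*[7*1 - 1*4]
  = (-16)*(-6) - 2*(-30) + (-2)*(3) = 150
Dy = 4*[7*(-2) - 4*4] - (-16)*[2*(-2) - 4*(-1)] + (-2)*[2*4 - 7*(-1)]
  = 4*(-30) - (-16)*(0) + (-2)*(15) = -150
Dz = 4*[1*4 - 7*1] - 2*[2*4 - 7*(-1)] + (-16)*[2*1 - 1*(-1)]
  = 4*(-3) - 2*(15) + (-16)*(3) = -90
x = Dx/D = 150/-30 = -5, y = Dy/D = -150/-30 = 5, z = Dz/D = -90/-30 = 3
Check eq1: (4)(-5) + (2)(5) + (-2)(3) = -16 = -16 ✓
Check eq2: (2)(-5) + (1)(5) + (4)(3) = 7 = 7 ✓
Check eq3: (-1)(-5) + (1)(5) + (-2)(3) = 4 = 4 ✓

x = -5, y = 5, z = 3


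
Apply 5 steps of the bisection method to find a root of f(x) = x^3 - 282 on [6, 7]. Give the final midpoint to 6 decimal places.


f(x) = x^3 - 282
f(6) = -66 < 0
f(7) = 61 > 0

Step 1: midpoint = (6.000000 + 7.000000)/2 = 6.500000
  f(6.500000) = -7.375000
  f(mid) < 0, so root is in [6.500000, 7.000000]

Step 2: midpoint = (6.500000 + 7.000000)/2 = 6.750000
  f(6.750000) = 25.546875
  f(mid) > 0, so root is in [6.500000, 6.750000]

Step 3: midpoint = (6.500000 + 6.750000)/2 = 6.625000
  f(6.625000) = 8.775391
  f(mid) > 0, so root is in [6.500000, 6.625000]

Step 4: midpoint = (6.500000 + 6.625000)/2 = 6.562500
  f(6.562500) = 0.623291
  f(mid) > 0, so root is in [6.500000, 6.562500]

Step 5: midpoint = (6.500000 + 6.562500)/2 = 6.531250
  f(6.531250) = -3.394989
  f(mid) < 0, so root is in [6.531250, 6.562500]

midpoint = 6.531250


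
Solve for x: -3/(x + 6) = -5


Multiply both sides by (x + 6): -3 = -5(x + 6)
Distribute: -3 = -5x - 30
-5x = -3 + 30 = 27
x = -27/5

x = -27/5


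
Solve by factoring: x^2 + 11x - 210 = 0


We need two numbers that multiply to -210 and add to 11.
Those numbers are 21 and -10 (since 21 * (-10) = -210 and 21 + (-10) = 11).
So x^2 + 11x - 210 = (x + 21)(x - 10) = 0
Setting each factor to zero: x = -21 or x = 10

x = -21, x = 10


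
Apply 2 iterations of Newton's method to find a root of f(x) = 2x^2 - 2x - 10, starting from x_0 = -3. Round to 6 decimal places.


Newton's method: x_(n+1) = x_n - f(x_n)/f'(x_n)
f(x) = 2x^2 - 2x - 10
f'(x) = 4x - 2

Iteration 1:
  f(-3.000000) = 14.000000
  f'(-3.000000) = -14.000000
  x_1 = -3.000000 - (14.000000)/(-14.000000) = -2.000000

Iteration 2:
  f(-2.000000) = 2.000000
  f'(-2.000000) = -10.000000
  x_2 = -2.000000 - (2.000000)/(-10.000000) = -1.800000

x_2 = -1.800000


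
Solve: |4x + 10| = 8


An absolute value equation |expr| = 8 gives two cases:
Case 1: 4x + 10 = 8
  4x = -2, so x = -1/2
Case 2: 4x + 10 = -8
  4x = -18, so x = -9/2

x = -9/2, x = -1/2


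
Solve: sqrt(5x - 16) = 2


Square both sides: 5x - 16 = 2^2 = 4
5x = 4 + 16 = 20
x = 4
Check: sqrt(5*4 - 16) = sqrt(4) = 2 ✓

x = 4


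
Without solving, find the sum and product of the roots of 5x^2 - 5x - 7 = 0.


By Vieta's formulas for ax^2 + bx + c = 0:
  Sum of roots = -b/a
  Product of roots = c/a

Here a = 5, b = -5, c = -7
Sum = -(-5)/5 = 1
Product = -7/5 = -7/5

Sum = 1, Product = -7/5


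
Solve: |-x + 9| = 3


An absolute value equation |expr| = 3 gives two cases:
Case 1: -x + 9 = 3
  -x = -6, so x = 6
Case 2: -x + 9 = -3
  -x = -12, so x = 12

x = 6, x = 12


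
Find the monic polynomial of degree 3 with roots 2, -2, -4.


A monic polynomial with roots 2, -2, -4 is:
p(x) = (x - 2)(x + 2)(x + 4)
After multiplying by (x - 2): x - 2
After multiplying by (x + 2): x^2 - 4
After multiplying by (x + 4): x^3 + 4x^2 - 4x - 16

x^3 + 4x^2 - 4x - 16


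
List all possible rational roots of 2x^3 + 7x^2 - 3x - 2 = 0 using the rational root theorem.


Rational root theorem: possible roots are ±p/q where:
  p divides the constant term (-2): p ∈ {1, 2}
  q divides the leading coefficient (2): q ∈ {1, 2}

All possible rational roots: -2, -1, -1/2, 1/2, 1, 2

-2, -1, -1/2, 1/2, 1, 2


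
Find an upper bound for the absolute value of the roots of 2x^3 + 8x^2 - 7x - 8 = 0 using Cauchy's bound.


Cauchy's bound: all roots r satisfy |r| <= 1 + max(|a_i/a_n|) for i = 0,...,n-1
where a_n is the leading coefficient.

Coefficients: [2, 8, -7, -8]
Leading coefficient a_n = 2
Ratios |a_i/a_n|: 4, 7/2, 4
Maximum ratio: 4
Cauchy's bound: |r| <= 1 + 4 = 5

Upper bound = 5


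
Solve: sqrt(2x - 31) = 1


Square both sides: 2x - 31 = 1^2 = 1
2x = 1 + 31 = 32
x = 16
Check: sqrt(2*16 - 31) = sqrt(1) = 1 ✓

x = 16


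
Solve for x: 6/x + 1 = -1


Subtract 1 from both sides: 6/x = -2
Multiply both sides by x: 6 = -2 * x
Divide by -2: x = -3

x = -3


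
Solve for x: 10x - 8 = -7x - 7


Starting with: 10x - 8 = -7x - 7
Move all x terms to left: (10 + 7)x = -7 + 8
Simplify: 17x = 1
Divide both sides by 17: x = 1/17

x = 1/17


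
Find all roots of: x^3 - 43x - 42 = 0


Let p(x) = x^3 - 43x - 42. By the rational root theorem (leading coefficient 1), any rational root is an integer divisor of 42: try ±1, ±2, ... in turn.
Test x = 1: value = -84 ≠ 0.
Test x = -1: value = 0 ✓, so (x + 1) is a factor.
Synthetic division by (x + 1): bring down 1; 1(-1) + 0 = -1; (-1)(-1) - 43 = -42; (-42)(-1) - 42 = 0 → quotient x^2 - x - 42, remainder 0.
Solve the quadratic x^2 - x - 42 = 0: discriminant = (-1)^2 - 4(1)(-42) = 1 + 168 = 169.
sqrt(169) = 13, so x = (1 ± 13)/2: x = 7 or x = -6.
Collecting all roots found:

x = -6, x = -1, x = 7


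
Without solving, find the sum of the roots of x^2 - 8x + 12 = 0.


By Vieta's formulas for ax^2 + bx + c = 0:
  Sum of roots = -b/a
  Product of roots = c/a

Here a = 1, b = -8, c = 12
Sum = -(-8)/1 = 8
Product = 12/1 = 12

Sum = 8


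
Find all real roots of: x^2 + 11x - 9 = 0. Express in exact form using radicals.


Using the quadratic formula: x = (-b ± sqrt(b^2 - 4ac)) / (2a)
Here a = 1, b = 11, c = -9
Discriminant = b^2 - 4ac = 11^2 - 4(1)(-9) = 121 + 36 = 157
Since discriminant = 157 > 0, there are two real roots.
x = (-11 ± sqrt(157)) / 2
Numerically: x ≈ 0.7650 or x ≈ -11.7650

x = (-11 + sqrt(157)) / 2 or x = (-11 - sqrt(157)) / 2


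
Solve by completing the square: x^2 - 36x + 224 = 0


Start: x^2 - 36x + 224 = 0
Move constant: x^2 - 36x = -224
Half of -36 is -18, squared is 324
Add 324 to both sides: x^2 - 36x + 324 = 100
(x - 18)^2 = 100
x - 18 = ±10
x = 18 + 10 = 28 or x = 18 - 10 = 8

x = 8, x = 28


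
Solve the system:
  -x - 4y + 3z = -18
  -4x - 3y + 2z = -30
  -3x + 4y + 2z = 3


Using Cramer's rule. Expand each determinant along the first row.
D  = (-1)*[(-3)*2 - 2*4] - (-4)*[(-4)*2 - 2*(-3)] + 3*[(-4)*4 - (-3)*(-3)]
  = (-1)*(-14) - (-4)*(-2) + 3*(-25) = -69
Dx = (-18)*[(-3)*2 - 2*4] - (-4)*[(-30)*2 - 2*3] + 3*[(-30)*4 - (-3)*3]
  = (-18)*(-14) - (-4)*(-66) + 3*(-111) = -345
Dy = (-1)*[(-30)*2 - 2*3] - (-18)*[(-4)*2 - 2*(-3)] + 3*[(-4)*3 - (-30)*(-3)]
  = (-1)*(-66) - (-18)*(-2) + 3*(-102) = -276
Dz = (-1)*[(-3)*3 - (-30)*4] - (-4)*[(-4)*3 - (-30)*(-3)] + (-18)*[(-4)*4 - (-3)*(-3)]
  = (-1)*(111) - (-4)*(-102) + (-18)*(-25) = -69
x = Dx/D = -345/-69 = 5, y = Dy/D = -276/-69 = 4, z = Dz/D = -69/-69 = 1
Check eq1: (-1)(5) + (-4)(4) + (3)(1) = -18 = -18 ✓
Check eq2: (-4)(5) + (-3)(4) + (2)(1) = -30 = -30 ✓
Check eq3: (-3)(5) + (4)(4) + (2)(1) = 3 = 3 ✓

x = 5, y = 4, z = 1


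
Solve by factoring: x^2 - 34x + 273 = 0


We need two numbers that multiply to 273 and add to -34.
Those numbers are -21 and -13 (since (-21) * (-13) = 273 and (-21) + (-13) = -34).
So x^2 - 34x + 273 = (x - 21)(x - 13) = 0
Setting each factor to zero: x = 21 or x = 13

x = 13, x = 21


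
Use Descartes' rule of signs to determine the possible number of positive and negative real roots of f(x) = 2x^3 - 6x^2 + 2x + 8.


Descartes' rule of signs:

For positive roots, count sign changes in f(x) = 2x^3 - 6x^2 + 2x + 8:
Signs of coefficients: +, -, +, +
Number of sign changes: 2
Possible positive real roots: 2, 0

For negative roots, examine f(-x) = -2x^3 - 6x^2 - 2x + 8:
Signs of coefficients: -, -, -, +
Number of sign changes: 1
Possible negative real roots: 1

Positive roots: 2 or 0; Negative roots: 1


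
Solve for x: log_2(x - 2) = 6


Convert to exponential form: x - 2 = 2^6 = 64
x = 64 + 2 = 66
Check: log_2(66 - 2) = log_2(64) = log_2(64) = 6 ✓

x = 66


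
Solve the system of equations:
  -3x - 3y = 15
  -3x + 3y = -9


Using Cramer's rule:
Determinant D = (-3)(3) - (-3)(-3) = -9 - 9 = -18
Dx = (15)(3) - (-9)(-3) = 45 - 27 = 18
Dy = (-3)(-9) - (-3)(15) = 27 + 45 = 72
x = Dx/D = 18/-18 = -1
y = Dy/D = 72/-18 = -4

x = -1, y = -4


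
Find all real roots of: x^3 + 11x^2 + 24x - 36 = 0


Let p(x) = x^3 + 11x^2 + 24x - 36. By the rational root theorem (leading coefficient 1), any rational root is an integer divisor of 36: try ±1, ±2, ... in turn.
Test x = 1: value = 0 ✓, so (x - 1) is a factor.
Synthetic division by (x - 1): bring down 1; 1(1) + 11 = 12; 12(1) + 24 = 36; 36(1) - 36 = 0 → quotient x^2 + 12x + 36, remainder 0.
Solve the quadratic x^2 + 12x + 36 = 0: discriminant = 12^2 - 4(1)(36) = 144 - 144 = 0.
Discriminant = 0, so a double root: x = -12/2 = -6.

x = -6 (multiplicity 2), x = 1


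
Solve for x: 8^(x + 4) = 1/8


Express both sides with the same base.
1/8 = 8^(-1)
Since the bases match, equate exponents: x + 4 = -1
So x = -1 - (4) = -5

x = -5


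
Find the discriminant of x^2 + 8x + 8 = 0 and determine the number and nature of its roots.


For ax^2 + bx + c = 0, discriminant D = b^2 - 4ac
Here a = 1, b = 8, c = 8
D = (8)^2 - 4(1)(8) = 64 - 32 = 32

D = 32 > 0 but not a perfect square
The equation has 2 distinct real irrational roots.

Discriminant = 32, 2 distinct real irrational roots


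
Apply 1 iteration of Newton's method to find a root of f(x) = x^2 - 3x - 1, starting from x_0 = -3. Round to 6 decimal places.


Newton's method: x_(n+1) = x_n - f(x_n)/f'(x_n)
f(x) = x^2 - 3x - 1
f'(x) = 2x - 3

Iteration 1:
  f(-3.000000) = 17.000000
  f'(-3.000000) = -9.000000
  x_1 = -3.000000 - (17.000000)/(-9.000000) = -1.111111

x_1 = -1.111111


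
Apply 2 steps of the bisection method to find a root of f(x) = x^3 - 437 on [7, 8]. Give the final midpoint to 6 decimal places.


f(x) = x^3 - 437
f(7) = -94 < 0
f(8) = 75 > 0

Step 1: midpoint = (7.000000 + 8.000000)/2 = 7.500000
  f(7.500000) = -15.125000
  f(mid) < 0, so root is in [7.500000, 8.000000]

Step 2: midpoint = (7.500000 + 8.000000)/2 = 7.750000
  f(7.750000) = 28.484375
  f(mid) > 0, so root is in [7.500000, 7.750000]

midpoint = 7.750000


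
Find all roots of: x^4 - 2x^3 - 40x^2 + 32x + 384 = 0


Let p(x) = x^4 - 2x^3 - 40x^2 + 32x + 384. By the rational root theorem (leading coefficient 1), any rational root is an integer divisor of 384: try ±1, ±2, ... in turn.
Test x = 1: value = 375 ≠ 0.
Test x = -1: value = 315 ≠ 0.
Test x = 2: value = 288 ≠ 0.
Test x = -2: value = 192 ≠ 0.
Test x = 3: value = 147 ≠ 0.
Test x = -3: value = 63 ≠ 0.
Test x = 4: value = 0 ✓, so (x - 4) is a factor.
Synthetic division by (x - 4): bring down 1; 1(4) - 2 = 2; 2(4) - 40 = -32; (-32)(4) + 32 = -96; (-96)(4) + 384 = 0 → quotient x^3 + 2x^2 - 32x - 96, remainder 0.
Continue with the quotient x^3 + 2x^2 - 32x - 96 (candidates must divide 96; re-test x = 4 first in case it repeats).
Test x = 4: value = -128 ≠ 0.
Test x = -4: value = 0 ✓, so (x + 4) is a factor.
Synthetic division by (x + 4): bring down 1; 1(-4) + 2 = -2; (-2)(-4) - 32 = -24; (-24)(-4) - 96 = 0 → quotient x^2 - 2x - 24, remainder 0.
Solve the quadratic x^2 - 2x - 24 = 0: discriminant = (-2)^2 - 4(1)(-24) = 4 + 96 = 100.
sqrt(100) = 10, so x = (2 ± 10)/2: x = 6 or x = -4.
Collecting all roots found:

x = -4 (multiplicity 2), x = 4, x = 6


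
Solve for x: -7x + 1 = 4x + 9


Starting with: -7x + 1 = 4x + 9
Move all x terms to left: (-7 - 4)x = 9 - 1
Simplify: -11x = 8
Divide both sides by -11: x = -8/11

x = -8/11


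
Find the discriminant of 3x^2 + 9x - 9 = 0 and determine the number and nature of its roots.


For ax^2 + bx + c = 0, discriminant D = b^2 - 4ac
Here a = 3, b = 9, c = -9
D = (9)^2 - 4(3)(-9) = 81 + 108 = 189

D = 189 > 0 but not a perfect square
The equation has 2 distinct real irrational roots.

Discriminant = 189, 2 distinct real irrational roots


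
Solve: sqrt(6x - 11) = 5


Square both sides: 6x - 11 = 5^2 = 25
6x = 25 + 11 = 36
x = 6
Check: sqrt(6*6 - 11) = sqrt(25) = 5 ✓

x = 6


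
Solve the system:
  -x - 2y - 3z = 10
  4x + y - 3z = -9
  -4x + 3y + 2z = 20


Using Cramer's rule. Expand each determinant along the first row.
D  = (-1)*[1*2 - (-3)*3] - (-2)*[4*2 - (-3)*(-4)] + (-3)*[4*3 - 1*(-4)]
  = (-1)*(11) - (-2)*(-4) + (-3)*(16) = -67
Dx = 10*[1*2 - (-3)*3] - (-2)*[(-9)*2 - (-3)*20] + (-3)*[(-9)*3 - 1*20]
  = 10*(11) - (-2)*(42) + (-3)*(-47) = 335
Dy = (-1)*[(-9)*2 - (-3)*20] - 10*[4*2 - (-3)*(-4)] + (-3)*[4*20 - (-9)*(-4)]
  = (-1)*(42) - 10*(-4) + (-3)*(44) = -134
Dz = (-1)*[1*20 - (-9)*3] - (-2)*[4*20 - (-9)*(-4)] + 10*[4*3 - 1*(-4)]
  = (-1)*(47) - (-2)*(44) + 10*(16) = 201
x = Dx/D = 335/-67 = -5, y = Dy/D = -134/-67 = 2, z = Dz/D = 201/-67 = -3
Check eq1: (-1)(-5) + (-2)(2) + (-3)(-3) = 10 = 10 ✓
Check eq2: (4)(-5) + (1)(2) + (-3)(-3) = -9 = -9 ✓
Check eq3: (-4)(-5) + (3)(2) + (2)(-3) = 20 = 20 ✓

x = -5, y = 2, z = -3


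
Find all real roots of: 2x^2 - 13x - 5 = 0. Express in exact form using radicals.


Using the quadratic formula: x = (-b ± sqrt(b^2 - 4ac)) / (2a)
Here a = 2, b = -13, c = -5
Discriminant = b^2 - 4ac = (-13)^2 - 4(2)(-5) = 169 + 40 = 209
Since discriminant = 209 > 0, there are two real roots.
x = (13 ± sqrt(209)) / 4
Numerically: x ≈ 6.8642 or x ≈ -0.3642

x = (13 + sqrt(209)) / 4 or x = (13 - sqrt(209)) / 4


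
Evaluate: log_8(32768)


We need the exponent such that 8^? = 32768
8^5 = 32768
Therefore log_8(32768) = 5

5


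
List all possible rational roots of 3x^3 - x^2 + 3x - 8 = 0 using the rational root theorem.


Rational root theorem: possible roots are ±p/q where:
  p divides the constant term (-8): p ∈ {1, 2, 4, 8}
  q divides the leading coefficient (3): q ∈ {1, 3}

All possible rational roots: -8, -4, -8/3, -2, -4/3, -1, -2/3, -1/3, 1/3, 2/3, 1, 4/3, 2, 8/3, 4, 8

-8, -4, -8/3, -2, -4/3, -1, -2/3, -1/3, 1/3, 2/3, 1, 4/3, 2, 8/3, 4, 8


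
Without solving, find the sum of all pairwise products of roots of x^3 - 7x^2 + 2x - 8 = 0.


By Vieta's formulas for x^3 + bx^2 + cx + d = 0:
  r1 + r2 + r3 = -b/a = 7
  r1*r2 + r1*r3 + r2*r3 = c/a = 2
  r1*r2*r3 = -d/a = 8


Sum of pairwise products = 2


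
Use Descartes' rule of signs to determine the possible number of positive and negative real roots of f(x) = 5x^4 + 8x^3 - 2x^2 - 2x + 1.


Descartes' rule of signs:

For positive roots, count sign changes in f(x) = 5x^4 + 8x^3 - 2x^2 - 2x + 1:
Signs of coefficients: +, +, -, -, +
Number of sign changes: 2
Possible positive real roots: 2, 0

For negative roots, examine f(-x) = 5x^4 - 8x^3 - 2x^2 + 2x + 1:
Signs of coefficients: +, -, -, +, +
Number of sign changes: 2
Possible negative real roots: 2, 0

Positive roots: 2 or 0; Negative roots: 2 or 0


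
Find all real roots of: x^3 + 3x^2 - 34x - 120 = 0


Let p(x) = x^3 + 3x^2 - 34x - 120. By the rational root theorem (leading coefficient 1), any rational root is an integer divisor of 120: try ±1, ±2, ... in turn.
Test x = 1: value = -150 ≠ 0.
Test x = -1: value = -84 ≠ 0.
Test x = 2: value = -168 ≠ 0.
Test x = -2: value = -48 ≠ 0.
Test x = 3: value = -168 ≠ 0.
Test x = -3: value = -18 ≠ 0.
Test x = 4: value = -144 ≠ 0.
Test x = -4: value = 0 ✓, so (x + 4) is a factor.
Synthetic division by (x + 4): bring down 1; 1(-4) + 3 = -1; (-1)(-4) - 34 = -30; (-30)(-4) - 120 = 0 → quotient x^2 - x - 30, remainder 0.
Solve the quadratic x^2 - x - 30 = 0: discriminant = (-1)^2 - 4(1)(-30) = 1 + 120 = 121.
sqrt(121) = 11, so x = (1 ± 11)/2: x = 6 or x = -5.

x = -5, x = -4, x = 6


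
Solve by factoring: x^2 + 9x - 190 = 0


We need two numbers that multiply to -190 and add to 9.
Those numbers are 19 and -10 (since 19 * (-10) = -190 and 19 + (-10) = 9).
So x^2 + 9x - 190 = (x + 19)(x - 10) = 0
Setting each factor to zero: x = -19 or x = 10

x = -19, x = 10


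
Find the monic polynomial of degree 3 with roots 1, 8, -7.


A monic polynomial with roots 1, 8, -7 is:
p(x) = (x - 1)(x - 8)(x + 7)
After multiplying by (x - 1): x - 1
After multiplying by (x - 8): x^2 - 9x + 8
After multiplying by (x + 7): x^3 - 2x^2 - 55x + 56

x^3 - 2x^2 - 55x + 56


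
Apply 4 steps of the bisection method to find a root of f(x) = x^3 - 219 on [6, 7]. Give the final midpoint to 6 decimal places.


f(x) = x^3 - 219
f(6) = -3 < 0
f(7) = 124 > 0

Step 1: midpoint = (6.000000 + 7.000000)/2 = 6.500000
  f(6.500000) = 55.625000
  f(mid) > 0, so root is in [6.000000, 6.500000]

Step 2: midpoint = (6.000000 + 6.500000)/2 = 6.250000
  f(6.250000) = 25.140625
  f(mid) > 0, so root is in [6.000000, 6.250000]

Step 3: midpoint = (6.000000 + 6.250000)/2 = 6.125000
  f(6.125000) = 10.783203
  f(mid) > 0, so root is in [6.000000, 6.125000]

Step 4: midpoint = (6.000000 + 6.125000)/2 = 6.062500
  f(6.062500) = 3.820557
  f(mid) > 0, so root is in [6.000000, 6.062500]

midpoint = 6.062500


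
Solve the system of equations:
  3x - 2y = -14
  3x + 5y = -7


Using Cramer's rule:
Determinant D = (3)(5) - (3)(-2) = 15 + 6 = 21
Dx = (-14)(5) - (-7)(-2) = -70 - 14 = -84
Dy = (3)(-7) - (3)(-14) = -21 + 42 = 21
x = Dx/D = -84/21 = -4
y = Dy/D = 21/21 = 1

x = -4, y = 1


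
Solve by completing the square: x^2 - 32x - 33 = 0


Start: x^2 - 32x - 33 = 0
Move constant: x^2 - 32x = 33
Half of -32 is -16, squared is 256
Add 256 to both sides: x^2 - 32x + 256 = 289
(x - 16)^2 = 289
x - 16 = ±17
x = 16 + 17 = 33 or x = 16 - 17 = -1

x = -1, x = 33


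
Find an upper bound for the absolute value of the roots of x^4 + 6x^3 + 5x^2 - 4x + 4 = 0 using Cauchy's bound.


Cauchy's bound: all roots r satisfy |r| <= 1 + max(|a_i/a_n|) for i = 0,...,n-1
where a_n is the leading coefficient.

Coefficients: [1, 6, 5, -4, 4]
Leading coefficient a_n = 1
Ratios |a_i/a_n|: 6, 5, 4, 4
Maximum ratio: 6
Cauchy's bound: |r| <= 1 + 6 = 7

Upper bound = 7


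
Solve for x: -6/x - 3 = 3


Subtract -3 from both sides: -6/x = 6
Multiply both sides by x: -6 = 6 * x
Divide by 6: x = -1

x = -1


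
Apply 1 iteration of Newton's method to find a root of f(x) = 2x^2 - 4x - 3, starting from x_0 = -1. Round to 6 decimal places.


Newton's method: x_(n+1) = x_n - f(x_n)/f'(x_n)
f(x) = 2x^2 - 4x - 3
f'(x) = 4x - 4

Iteration 1:
  f(-1.000000) = 3.000000
  f'(-1.000000) = -8.000000
  x_1 = -1.000000 - (3.000000)/(-8.000000) = -0.625000

x_1 = -0.625000


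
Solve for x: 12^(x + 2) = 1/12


Express both sides with the same base.
1/12 = 12^(-1)
Since the bases match, equate exponents: x + 2 = -1
So x = -1 - (2) = -3

x = -3


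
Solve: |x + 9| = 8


An absolute value equation |expr| = 8 gives two cases:
Case 1: x + 9 = 8
  x = -1, so x = -1
Case 2: x + 9 = -8
  x = -17, so x = -17

x = -17, x = -1


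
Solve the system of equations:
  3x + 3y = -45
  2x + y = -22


Using Cramer's rule:
Determinant D = (3)(1) - (2)(3) = 3 - 6 = -3
Dx = (-45)(1) - (-22)(3) = -45 + 66 = 21
Dy = (3)(-22) - (2)(-45) = -66 + 90 = 24
x = Dx/D = 21/-3 = -7
y = Dy/D = 24/-3 = -8

x = -7, y = -8


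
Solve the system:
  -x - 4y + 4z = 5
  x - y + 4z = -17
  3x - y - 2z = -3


Using Cramer's rule. Expand each determinant along the first row.
D  = (-1)*[(-1)*(-2) - 4*(-1)] - (-4)*[1*(-2) - 4*3] + 4*[1*(-1) - (-1)*3]
  = (-1)*(6) - (-4)*(-14) + 4*(2) = -54
Dx = 5*[(-1)*(-2) - 4*(-1)] - (-4)*[(-17)*(-2) - 4*(-3)] + 4*[(-17)*(-1) - (-1)*(-3)]
  = 5*(6) - (-4)*(46) + 4*(14) = 270
Dy = (-1)*[(-17)*(-2) - 4*(-3)] - 5*[1*(-2) - 4*3] + 4*[1*(-3) - (-17)*3]
  = (-1)*(46) - 5*(-14) + 4*(48) = 216
Dz = (-1)*[(-1)*(-3) - (-17)*(-1)] - (-4)*[1*(-3) - (-17)*3] + 5*[1*(-1) - (-1)*3]
  = (-1)*(-14) - (-4)*(48) + 5*(2) = 216
x = Dx/D = 270/-54 = -5, y = Dy/D = 216/-54 = -4, z = Dz/D = 216/-54 = -4
Check eq1: (-1)(-5) + (-4)(-4) + (4)(-4) = 5 = 5 ✓
Check eq2: (1)(-5) + (-1)(-4) + (4)(-4) = -17 = -17 ✓
Check eq3: (3)(-5) + (-1)(-4) + (-2)(-4) = -3 = -3 ✓

x = -5, y = -4, z = -4


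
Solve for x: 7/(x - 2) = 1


Multiply both sides by (x - 2): 7 = 1(x - 2)
Distribute: 7 = x - 2
x = 7 + 2 = 9
x = 9

x = 9


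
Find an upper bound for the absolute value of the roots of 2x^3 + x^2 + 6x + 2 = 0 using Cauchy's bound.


Cauchy's bound: all roots r satisfy |r| <= 1 + max(|a_i/a_n|) for i = 0,...,n-1
where a_n is the leading coefficient.

Coefficients: [2, 1, 6, 2]
Leading coefficient a_n = 2
Ratios |a_i/a_n|: 1/2, 3, 1
Maximum ratio: 3
Cauchy's bound: |r| <= 1 + 3 = 4

Upper bound = 4


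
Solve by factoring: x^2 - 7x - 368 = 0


We need two numbers that multiply to -368 and add to -7.
Those numbers are 16 and -23 (since 16 * (-23) = -368 and 16 + (-23) = -7).
So x^2 - 7x - 368 = (x + 16)(x - 23) = 0
Setting each factor to zero: x = -16 or x = 23

x = -16, x = 23


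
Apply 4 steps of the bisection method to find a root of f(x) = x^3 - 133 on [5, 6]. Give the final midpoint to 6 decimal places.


f(x) = x^3 - 133
f(5) = -8 < 0
f(6) = 83 > 0

Step 1: midpoint = (5.000000 + 6.000000)/2 = 5.500000
  f(5.500000) = 33.375000
  f(mid) > 0, so root is in [5.000000, 5.500000]

Step 2: midpoint = (5.000000 + 5.500000)/2 = 5.250000
  f(5.250000) = 11.703125
  f(mid) > 0, so root is in [5.000000, 5.250000]

Step 3: midpoint = (5.000000 + 5.250000)/2 = 5.125000
  f(5.125000) = 1.611328
  f(mid) > 0, so root is in [5.000000, 5.125000]

Step 4: midpoint = (5.000000 + 5.125000)/2 = 5.062500
  f(5.062500) = -3.253662
  f(mid) < 0, so root is in [5.062500, 5.125000]

midpoint = 5.062500


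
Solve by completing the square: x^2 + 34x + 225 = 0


Start: x^2 + 34x + 225 = 0
Move constant: x^2 + 34x = -225
Half of 34 is 17, squared is 289
Add 289 to both sides: x^2 + 34x + 289 = 64
(x + 17)^2 = 64
x + 17 = ±8
x = -17 + 8 = -9 or x = -17 - 8 = -25

x = -25, x = -9


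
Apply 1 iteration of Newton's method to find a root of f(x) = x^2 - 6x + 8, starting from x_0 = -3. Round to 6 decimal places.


Newton's method: x_(n+1) = x_n - f(x_n)/f'(x_n)
f(x) = x^2 - 6x + 8
f'(x) = 2x - 6

Iteration 1:
  f(-3.000000) = 35.000000
  f'(-3.000000) = -12.000000
  x_1 = -3.000000 - (35.000000)/(-12.000000) = -0.083333

x_1 = -0.083333


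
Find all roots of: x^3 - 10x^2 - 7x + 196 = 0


Let p(x) = x^3 - 10x^2 - 7x + 196. By the rational root theorem (leading coefficient 1), any rational root is an integer divisor of 196: try ±1, ±2, ... in turn.
Test x = 1: value = 180 ≠ 0.
Test x = -1: value = 192 ≠ 0.
Test x = 2: value = 150 ≠ 0.
Test x = -2: value = 162 ≠ 0.
Test x = 4: value = 72 ≠ 0.
Test x = -4: value = 0 ✓, so (x + 4) is a factor.
Synthetic division by (x + 4): bring down 1; 1(-4) - 10 = -14; (-14)(-4) - 7 = 49; 49(-4) + 196 = 0 → quotient x^2 - 14x + 49, remainder 0.
Solve the quadratic x^2 - 14x + 49 = 0: discriminant = (-14)^2 - 4(1)(49) = 196 - 196 = 0.
Discriminant = 0, so a double root: x = 14/2 = 7.
Collecting all roots found:

x = -4, x = 7 (multiplicity 2)


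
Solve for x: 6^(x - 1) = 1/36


Express both sides with the same base.
1/36 = 6^(-2)
Since the bases match, equate exponents: x - 1 = -2
So x = -2 - (-1) = -1

x = -1


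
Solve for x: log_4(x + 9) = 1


Convert to exponential form: x + 9 = 4^1 = 4
x = 4 - 9 = -5
Check: log_4(-5 + 9) = log_4(4) = log_4(4) = 1 ✓

x = -5


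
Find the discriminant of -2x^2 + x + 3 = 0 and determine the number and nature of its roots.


For ax^2 + bx + c = 0, discriminant D = b^2 - 4ac
Here a = -2, b = 1, c = 3
D = (1)^2 - 4(-2)(3) = 1 + 24 = 25

D = 25 > 0 and is a perfect square (sqrt = 5)
The equation has 2 distinct real rational roots.

Discriminant = 25, 2 distinct real rational roots


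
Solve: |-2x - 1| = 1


An absolute value equation |expr| = 1 gives two cases:
Case 1: -2x - 1 = 1
  -2x = 2, so x = -1
Case 2: -2x - 1 = -1
  -2x = 0, so x = 0

x = -1, x = 0


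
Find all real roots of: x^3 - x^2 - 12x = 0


The constant term is 0, so x = 0 is a root. Factor out x:
  x(x^2 - x - 12) = 0
Solve the quadratic x^2 - x - 12 = 0: discriminant = (-1)^2 - 4(1)(-12) = 1 + 48 = 49.
sqrt(49) = 7, so x = (1 ± 7)/2: x = 4 or x = -3.

x = -3, x = 0, x = 4


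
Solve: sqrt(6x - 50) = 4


Square both sides: 6x - 50 = 4^2 = 16
6x = 16 + 50 = 66
x = 11
Check: sqrt(6*11 - 50) = sqrt(16) = 4 ✓

x = 11


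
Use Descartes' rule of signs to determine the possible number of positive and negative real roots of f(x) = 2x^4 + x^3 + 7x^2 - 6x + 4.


Descartes' rule of signs:

For positive roots, count sign changes in f(x) = 2x^4 + x^3 + 7x^2 - 6x + 4:
Signs of coefficients: +, +, +, -, +
Number of sign changes: 2
Possible positive real roots: 2, 0

For negative roots, examine f(-x) = 2x^4 - x^3 + 7x^2 + 6x + 4:
Signs of coefficients: +, -, +, +, +
Number of sign changes: 2
Possible negative real roots: 2, 0

Positive roots: 2 or 0; Negative roots: 2 or 0


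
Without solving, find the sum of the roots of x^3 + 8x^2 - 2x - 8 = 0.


By Vieta's formulas for x^3 + bx^2 + cx + d = 0:
  r1 + r2 + r3 = -b/a = -8
  r1*r2 + r1*r3 + r2*r3 = c/a = -2
  r1*r2*r3 = -d/a = 8


Sum = -8


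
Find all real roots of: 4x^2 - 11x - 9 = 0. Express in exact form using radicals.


Using the quadratic formula: x = (-b ± sqrt(b^2 - 4ac)) / (2a)
Here a = 4, b = -11, c = -9
Discriminant = b^2 - 4ac = (-11)^2 - 4(4)(-9) = 121 + 144 = 265
Since discriminant = 265 > 0, there are two real roots.
x = (11 ± sqrt(265)) / 8
Numerically: x ≈ 3.4099 or x ≈ -0.6599

x = (11 + sqrt(265)) / 8 or x = (11 - sqrt(265)) / 8


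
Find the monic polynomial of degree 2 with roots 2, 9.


A monic polynomial with roots 2, 9 is:
p(x) = (x - 2)(x - 9)
After multiplying by (x - 2): x - 2
After multiplying by (x - 9): x^2 - 11x + 18

x^2 - 11x + 18


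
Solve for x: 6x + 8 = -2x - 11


Starting with: 6x + 8 = -2x - 11
Move all x terms to left: (6 + 2)x = -11 - 8
Simplify: 8x = -19
Divide both sides by 8: x = -19/8

x = -19/8


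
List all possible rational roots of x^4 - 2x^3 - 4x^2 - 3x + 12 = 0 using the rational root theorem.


Rational root theorem: possible roots are ±p/q where:
  p divides the constant term (12): p ∈ {1, 2, 3, 4, 6, 12}
  q divides the leading coefficient (1): q ∈ {1}

All possible rational roots: -12, -6, -4, -3, -2, -1, 1, 2, 3, 4, 6, 12

-12, -6, -4, -3, -2, -1, 1, 2, 3, 4, 6, 12


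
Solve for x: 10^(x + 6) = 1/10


Express both sides with the same base.
1/10 = 10^(-1)
Since the bases match, equate exponents: x + 6 = -1
So x = -1 - (6) = -7

x = -7


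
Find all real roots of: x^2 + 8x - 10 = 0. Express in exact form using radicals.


Using the quadratic formula: x = (-b ± sqrt(b^2 - 4ac)) / (2a)
Here a = 1, b = 8, c = -10
Discriminant = b^2 - 4ac = 8^2 - 4(1)(-10) = 64 + 40 = 104
Since discriminant = 104 > 0, there are two real roots.
x = (-8 ± 2*sqrt(26)) / 2
Simplifying: x = -4 ± sqrt(26)
Numerically: x ≈ 1.0990 or x ≈ -9.0990

x = -4 + sqrt(26) or x = -4 - sqrt(26)


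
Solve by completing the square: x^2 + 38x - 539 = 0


Start: x^2 + 38x - 539 = 0
Move constant: x^2 + 38x = 539
Half of 38 is 19, squared is 361
Add 361 to both sides: x^2 + 38x + 361 = 900
(x + 19)^2 = 900
x + 19 = ±30
x = -19 + 30 = 11 or x = -19 - 30 = -49

x = -49, x = 11


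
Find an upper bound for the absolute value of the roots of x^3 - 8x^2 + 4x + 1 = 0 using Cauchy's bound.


Cauchy's bound: all roots r satisfy |r| <= 1 + max(|a_i/a_n|) for i = 0,...,n-1
where a_n is the leading coefficient.

Coefficients: [1, -8, 4, 1]
Leading coefficient a_n = 1
Ratios |a_i/a_n|: 8, 4, 1
Maximum ratio: 8
Cauchy's bound: |r| <= 1 + 8 = 9

Upper bound = 9


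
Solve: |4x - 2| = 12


An absolute value equation |expr| = 12 gives two cases:
Case 1: 4x - 2 = 12
  4x = 14, so x = 7/2
Case 2: 4x - 2 = -12
  4x = -10, so x = -5/2

x = -5/2, x = 7/2


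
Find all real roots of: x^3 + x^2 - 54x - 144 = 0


Let p(x) = x^3 + x^2 - 54x - 144. By the rational root theorem (leading coefficient 1), any rational root is an integer divisor of 144: try ±1, ±2, ... in turn.
Test x = 1: value = -196 ≠ 0.
Test x = -1: value = -90 ≠ 0.
Test x = 2: value = -240 ≠ 0.
Test x = -2: value = -40 ≠ 0.
Test x = 3: value = -270 ≠ 0.
Test x = -3: value = 0 ✓, so (x + 3) is a factor.
Synthetic division by (x + 3): bring down 1; 1(-3) + 1 = -2; (-2)(-3) - 54 = -48; (-48)(-3) - 144 = 0 → quotient x^2 - 2x - 48, remainder 0.
Solve the quadratic x^2 - 2x - 48 = 0: discriminant = (-2)^2 - 4(1)(-48) = 4 + 192 = 196.
sqrt(196) = 14, so x = (2 ± 14)/2: x = 8 or x = -6.

x = -6, x = -3, x = 8


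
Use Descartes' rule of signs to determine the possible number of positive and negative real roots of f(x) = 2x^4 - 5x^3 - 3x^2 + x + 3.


Descartes' rule of signs:

For positive roots, count sign changes in f(x) = 2x^4 - 5x^3 - 3x^2 + x + 3:
Signs of coefficients: +, -, -, +, +
Number of sign changes: 2
Possible positive real roots: 2, 0

For negative roots, examine f(-x) = 2x^4 + 5x^3 - 3x^2 - x + 3:
Signs of coefficients: +, +, -, -, +
Number of sign changes: 2
Possible negative real roots: 2, 0

Positive roots: 2 or 0; Negative roots: 2 or 0


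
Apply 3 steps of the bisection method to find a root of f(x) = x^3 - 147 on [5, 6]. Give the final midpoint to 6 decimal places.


f(x) = x^3 - 147
f(5) = -22 < 0
f(6) = 69 > 0

Step 1: midpoint = (5.000000 + 6.000000)/2 = 5.500000
  f(5.500000) = 19.375000
  f(mid) > 0, so root is in [5.000000, 5.500000]

Step 2: midpoint = (5.000000 + 5.500000)/2 = 5.250000
  f(5.250000) = -2.296875
  f(mid) < 0, so root is in [5.250000, 5.500000]

Step 3: midpoint = (5.250000 + 5.500000)/2 = 5.375000
  f(5.375000) = 8.287109
  f(mid) > 0, so root is in [5.250000, 5.375000]

midpoint = 5.375000


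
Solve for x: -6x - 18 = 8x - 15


Starting with: -6x - 18 = 8x - 15
Move all x terms to left: (-6 - 8)x = -15 + 18
Simplify: -14x = 3
Divide both sides by -14: x = -3/14

x = -3/14


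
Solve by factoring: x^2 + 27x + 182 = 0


We need two numbers that multiply to 182 and add to 27.
Those numbers are 13 and 14 (since 13 * 14 = 182 and 13 + 14 = 27).
So x^2 + 27x + 182 = (x + 13)(x + 14) = 0
Setting each factor to zero: x = -13 or x = -14

x = -14, x = -13


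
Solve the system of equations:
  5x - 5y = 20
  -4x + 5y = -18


Using Cramer's rule:
Determinant D = (5)(5) - (-4)(-5) = 25 - 20 = 5
Dx = (20)(5) - (-18)(-5) = 100 - 90 = 10
Dy = (5)(-18) - (-4)(20) = -90 + 80 = -10
x = Dx/D = 10/5 = 2
y = Dy/D = -10/5 = -2

x = 2, y = -2


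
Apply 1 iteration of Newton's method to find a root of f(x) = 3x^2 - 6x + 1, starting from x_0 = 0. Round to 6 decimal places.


Newton's method: x_(n+1) = x_n - f(x_n)/f'(x_n)
f(x) = 3x^2 - 6x + 1
f'(x) = 6x - 6

Iteration 1:
  f(0.000000) = 1.000000
  f'(0.000000) = -6.000000
  x_1 = 0.000000 - (1.000000)/(-6.000000) = 0.166667

x_1 = 0.166667


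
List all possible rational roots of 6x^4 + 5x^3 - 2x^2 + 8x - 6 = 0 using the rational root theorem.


Rational root theorem: possible roots are ±p/q where:
  p divides the constant term (-6): p ∈ {1, 2, 3, 6}
  q divides the leading coefficient (6): q ∈ {1, 2, 3, 6}

All possible rational roots: -6, -3, -2, -3/2, -1, -2/3, -1/2, -1/3, -1/6, 1/6, 1/3, 1/2, 2/3, 1, 3/2, 2, 3, 6

-6, -3, -2, -3/2, -1, -2/3, -1/2, -1/3, -1/6, 1/6, 1/3, 1/2, 2/3, 1, 3/2, 2, 3, 6


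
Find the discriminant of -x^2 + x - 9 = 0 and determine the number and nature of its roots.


For ax^2 + bx + c = 0, discriminant D = b^2 - 4ac
Here a = -1, b = 1, c = -9
D = (1)^2 - 4(-1)(-9) = 1 - 36 = -35

D = -35 < 0
The equation has no real roots (2 complex conjugate roots).

Discriminant = -35, no real roots (2 complex conjugate roots)


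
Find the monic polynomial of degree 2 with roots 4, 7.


A monic polynomial with roots 4, 7 is:
p(x) = (x - 4)(x - 7)
After multiplying by (x - 4): x - 4
After multiplying by (x - 7): x^2 - 11x + 28

x^2 - 11x + 28


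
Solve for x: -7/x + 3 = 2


Subtract 3 from both sides: -7/x = -1
Multiply both sides by x: -7 = -1 * x
Divide by -1: x = 7

x = 7


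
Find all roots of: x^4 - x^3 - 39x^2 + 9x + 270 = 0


Let p(x) = x^4 - x^3 - 39x^2 + 9x + 270. By the rational root theorem (leading coefficient 1), any rational root is an integer divisor of 270: try ±1, ±2, ... in turn.
Test x = 1: value = 240 ≠ 0.
Test x = -1: value = 224 ≠ 0.
Test x = 2: value = 140 ≠ 0.
Test x = -2: value = 120 ≠ 0.
Test x = 3: value = 0 ✓, so (x - 3) is a factor.
Synthetic division by (x - 3): bring down 1; 1(3) - 1 = 2; 2(3) - 39 = -33; (-33)(3) + 9 = -90; (-90)(3) + 270 = 0 → quotient x^3 + 2x^2 - 33x - 90, remainder 0.
Continue with the quotient x^3 + 2x^2 - 33x - 90 (candidates must divide 90; re-test x = 3 first in case it repeats).
Test x = 3: value = -144 ≠ 0.
Test x = -3: value = 0 ✓, so (x + 3) is a factor.
Synthetic division by (x + 3): bring down 1; 1(-3) + 2 = -1; (-1)(-3) - 33 = -30; (-30)(-3) - 90 = 0 → quotient x^2 - x - 30, remainder 0.
Solve the quadratic x^2 - x - 30 = 0: discriminant = (-1)^2 - 4(1)(-30) = 1 + 120 = 121.
sqrt(121) = 11, so x = (1 ± 11)/2: x = 6 or x = -5.
Collecting all roots found:

x = -5, x = -3, x = 3, x = 6
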